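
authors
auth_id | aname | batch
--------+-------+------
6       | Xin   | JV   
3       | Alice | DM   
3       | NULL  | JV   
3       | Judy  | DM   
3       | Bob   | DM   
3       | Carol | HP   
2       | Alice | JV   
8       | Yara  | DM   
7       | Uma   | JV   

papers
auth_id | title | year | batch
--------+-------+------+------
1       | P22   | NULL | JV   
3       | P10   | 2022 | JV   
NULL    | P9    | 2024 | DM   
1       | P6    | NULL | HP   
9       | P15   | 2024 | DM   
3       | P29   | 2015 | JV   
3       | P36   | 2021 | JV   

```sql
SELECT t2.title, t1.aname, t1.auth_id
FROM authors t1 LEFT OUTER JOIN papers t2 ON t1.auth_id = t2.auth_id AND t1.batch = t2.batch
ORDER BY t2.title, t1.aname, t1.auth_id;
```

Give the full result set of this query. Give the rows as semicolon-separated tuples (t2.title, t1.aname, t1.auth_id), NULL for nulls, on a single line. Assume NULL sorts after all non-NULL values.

LEFT JOIN keeps every row from `authors`; unmatched rows get NULL for `papers`'s columns.
Matching on t1.auth_id = t2.auth_id AND t1.batch = t2.batch. A NULL in a compared column never satisfies the condition.
- t1[0] auth_id=6, batch=JV → no match; kept with NULLs on the t2 side.
- t1[1] auth_id=3, batch=DM → no match; kept with NULLs on the t2 side.
- t1[2] auth_id=3, batch=JV → 3 match(es) in t2 → 3 row(s).
- t1[3] auth_id=3, batch=DM → no match; kept with NULLs on the t2 side.
- t1[4] auth_id=3, batch=DM → no match; kept with NULLs on the t2 side.
- t1[5] auth_id=3, batch=HP → no match; kept with NULLs on the t2 side.
- t1[6] auth_id=2, batch=JV → no match; kept with NULLs on the t2 side.
- t1[7] auth_id=8, batch=DM → no match; kept with NULLs on the t2 side.
- t1[8] auth_id=7, batch=JV → no match; kept with NULLs on the t2 side.

(P10, NULL, 3); (P29, NULL, 3); (P36, NULL, 3); (NULL, Alice, 2); (NULL, Alice, 3); (NULL, Bob, 3); (NULL, Carol, 3); (NULL, Judy, 3); (NULL, Uma, 7); (NULL, Xin, 6); (NULL, Yara, 8)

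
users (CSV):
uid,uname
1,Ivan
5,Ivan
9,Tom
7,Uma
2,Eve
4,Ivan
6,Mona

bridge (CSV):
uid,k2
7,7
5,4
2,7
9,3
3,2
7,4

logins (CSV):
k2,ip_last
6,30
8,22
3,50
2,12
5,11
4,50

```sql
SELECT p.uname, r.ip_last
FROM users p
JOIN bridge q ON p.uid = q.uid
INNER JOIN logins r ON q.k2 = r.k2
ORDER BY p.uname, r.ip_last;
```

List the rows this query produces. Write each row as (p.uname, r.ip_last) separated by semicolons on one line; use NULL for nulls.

Evaluate left to right. First `users p INNER JOIN bridge q` on uid: 5 row(s).
Then INNER JOIN `logins r` on k2: keep only rows whose q.k2 appears in r.

(Ivan, 50); (Tom, 50); (Uma, 50)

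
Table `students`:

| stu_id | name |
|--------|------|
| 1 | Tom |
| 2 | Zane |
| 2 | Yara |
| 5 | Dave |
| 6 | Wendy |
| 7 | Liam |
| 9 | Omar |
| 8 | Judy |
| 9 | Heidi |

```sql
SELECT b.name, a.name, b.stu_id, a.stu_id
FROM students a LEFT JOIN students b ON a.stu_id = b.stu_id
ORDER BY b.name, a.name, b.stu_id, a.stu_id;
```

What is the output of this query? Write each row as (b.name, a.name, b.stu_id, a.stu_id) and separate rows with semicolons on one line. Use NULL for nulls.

(Dave, Dave, 5, 5); (Heidi, Heidi, 9, 9); (Heidi, Omar, 9, 9); (Judy, Judy, 8, 8); (Liam, Liam, 7, 7); (Omar, Heidi, 9, 9); (Omar, Omar, 9, 9); (Tom, Tom, 1, 1); (Wendy, Wendy, 6, 6); (Yara, Yara, 2, 2); (Yara, Zane, 2, 2); (Zane, Yara, 2, 2); (Zane, Zane, 2, 2)

LEFT JOIN keeps every row from `students a`; unmatched rows get NULL for `students b`'s columns.
Matching on a.stu_id = b.stu_id.
Matched pairs: 13; unmatched a rows kept: 0.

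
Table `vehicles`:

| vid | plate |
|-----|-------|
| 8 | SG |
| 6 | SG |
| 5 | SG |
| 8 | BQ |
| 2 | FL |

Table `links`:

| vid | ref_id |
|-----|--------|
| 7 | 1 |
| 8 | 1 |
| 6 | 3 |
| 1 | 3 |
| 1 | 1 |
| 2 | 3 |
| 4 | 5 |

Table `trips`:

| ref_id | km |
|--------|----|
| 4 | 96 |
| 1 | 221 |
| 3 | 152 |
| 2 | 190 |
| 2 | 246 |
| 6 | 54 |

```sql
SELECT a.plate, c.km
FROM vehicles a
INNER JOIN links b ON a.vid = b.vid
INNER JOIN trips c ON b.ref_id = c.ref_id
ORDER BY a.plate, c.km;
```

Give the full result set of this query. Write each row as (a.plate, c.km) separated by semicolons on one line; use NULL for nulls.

(BQ, 221); (FL, 152); (SG, 152); (SG, 221)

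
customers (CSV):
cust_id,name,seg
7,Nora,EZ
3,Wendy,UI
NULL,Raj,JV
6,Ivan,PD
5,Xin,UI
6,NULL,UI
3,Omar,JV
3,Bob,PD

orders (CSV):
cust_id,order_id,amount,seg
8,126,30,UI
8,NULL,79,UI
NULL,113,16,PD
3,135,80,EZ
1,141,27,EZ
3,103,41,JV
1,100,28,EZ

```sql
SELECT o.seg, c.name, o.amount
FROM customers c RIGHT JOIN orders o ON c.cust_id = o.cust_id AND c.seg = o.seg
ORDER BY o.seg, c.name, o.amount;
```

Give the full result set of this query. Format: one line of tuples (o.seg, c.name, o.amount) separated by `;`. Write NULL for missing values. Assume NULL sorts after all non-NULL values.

RIGHT JOIN keeps every row from `orders`; unmatched rows get NULL for `customers`'s columns.
Matching on c.cust_id = o.cust_id AND c.seg = o.seg. A NULL in a compared column never satisfies the condition.
- c row (cust_id=7, seg=EZ): no match.
- c row (cust_id=3, seg=UI): no match.
- c row (cust_id=NULL, seg=JV): no match.
- c row (cust_id=6, seg=PD): no match.
- c row (cust_id=5, seg=UI): no match.
- c row (cust_id=6, seg=UI): no match.
- c row (cust_id=3, seg=JV): matches 1 o row(s) → 1 output row(s).
- c row (cust_id=3, seg=PD): no match.
- 6 o row(s) had no c match → kept, c columns NULL.
After projecting and ordering:
o.seg | c.name | o.amount
EZ | NULL | 27
EZ | NULL | 28
EZ | NULL | 80
JV | Omar | 41
PD | NULL | 16
UI | NULL | 30
UI | NULL | 79

(EZ, NULL, 27); (EZ, NULL, 28); (EZ, NULL, 80); (JV, Omar, 41); (PD, NULL, 16); (UI, NULL, 30); (UI, NULL, 79)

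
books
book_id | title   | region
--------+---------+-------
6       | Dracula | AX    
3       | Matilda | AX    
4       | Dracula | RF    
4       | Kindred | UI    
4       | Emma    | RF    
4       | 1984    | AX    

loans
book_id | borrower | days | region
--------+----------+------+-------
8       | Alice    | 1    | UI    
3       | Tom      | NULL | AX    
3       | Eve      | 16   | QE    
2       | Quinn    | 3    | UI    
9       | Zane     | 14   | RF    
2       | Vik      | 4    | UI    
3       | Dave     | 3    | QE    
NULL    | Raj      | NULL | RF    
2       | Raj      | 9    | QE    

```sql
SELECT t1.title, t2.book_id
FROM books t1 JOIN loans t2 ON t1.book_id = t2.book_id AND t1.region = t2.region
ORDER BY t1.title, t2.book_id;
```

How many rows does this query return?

INNER JOIN keeps only pairs where the ON condition holds.
Matching on t1.book_id = t2.book_id AND t1.region = t2.region. A NULL in a compared column never satisfies the condition.
- t1 (book_id=6, region=AX) has no partner → excluded.
- t1 (book_id=3, region=AX) pairs with 1 row(s) of t2.
- t1 (book_id=4, region=RF) has no partner → excluded.
- t1 (book_id=4, region=UI) has no partner → excluded.
- t1 (book_id=4, region=RF) has no partner → excluded.
- t1 (book_id=4, region=AX) has no partner → excluded.
Total: 1 rows.

1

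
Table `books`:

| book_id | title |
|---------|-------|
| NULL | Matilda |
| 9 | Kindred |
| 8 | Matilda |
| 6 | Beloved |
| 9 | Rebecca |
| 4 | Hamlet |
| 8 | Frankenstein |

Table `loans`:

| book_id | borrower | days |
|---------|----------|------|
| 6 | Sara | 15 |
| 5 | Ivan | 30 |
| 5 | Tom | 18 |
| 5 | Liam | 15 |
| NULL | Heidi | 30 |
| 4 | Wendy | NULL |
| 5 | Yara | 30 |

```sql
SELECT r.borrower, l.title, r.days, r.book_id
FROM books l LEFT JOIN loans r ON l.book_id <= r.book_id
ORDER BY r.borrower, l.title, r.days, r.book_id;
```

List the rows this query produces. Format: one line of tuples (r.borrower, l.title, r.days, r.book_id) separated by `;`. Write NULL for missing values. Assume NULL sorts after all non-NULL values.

LEFT JOIN keeps every row from `books`; unmatched rows get NULL for `loans`'s columns.
Matching on l.book_id <= r.book_id. A NULL in a compared column never satisfies the condition.
- book_id=NULL: no r row matches, row kept with r columns NULL.
- book_id=9: no r row matches, row kept with r columns NULL.
- book_id=8: no r row matches, row kept with r columns NULL.
- book_id=6: 1 matching r row(s), so 1 row(s) emitted.
- book_id=9: no r row matches, row kept with r columns NULL.
- book_id=4: 6 matching r row(s), so 6 row(s) emitted.
- book_id=8: no r row matches, row kept with r columns NULL.

(Ivan, Hamlet, 30, 5); (Liam, Hamlet, 15, 5); (Sara, Beloved, 15, 6); (Sara, Hamlet, 15, 6); (Tom, Hamlet, 18, 5); (Wendy, Hamlet, NULL, 4); (Yara, Hamlet, 30, 5); (NULL, Frankenstein, NULL, NULL); (NULL, Kindred, NULL, NULL); (NULL, Matilda, NULL, NULL); (NULL, Matilda, NULL, NULL); (NULL, Rebecca, NULL, NULL)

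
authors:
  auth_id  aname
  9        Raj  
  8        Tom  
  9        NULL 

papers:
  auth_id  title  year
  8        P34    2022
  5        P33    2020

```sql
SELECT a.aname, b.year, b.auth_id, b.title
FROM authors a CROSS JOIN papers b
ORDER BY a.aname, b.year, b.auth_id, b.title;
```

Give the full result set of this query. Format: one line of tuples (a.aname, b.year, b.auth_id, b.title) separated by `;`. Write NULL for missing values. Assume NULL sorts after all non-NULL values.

(Raj, 2020, 5, P33); (Raj, 2022, 8, P34); (Tom, 2020, 5, P33); (Tom, 2022, 8, P34); (NULL, 2020, 5, P33); (NULL, 2022, 8, P34)

CROSS JOIN pairs every row of `authors` with every row of `papers`: 3 × 2 = 6 rows.
After projecting and ordering:
a.aname | b.year | b.auth_id | b.title
Raj | 2020 | 5 | P33
Raj | 2022 | 8 | P34
Tom | 2020 | 5 | P33
Tom | 2022 | 8 | P34
NULL | 2020 | 5 | P33
NULL | 2022 | 8 | P34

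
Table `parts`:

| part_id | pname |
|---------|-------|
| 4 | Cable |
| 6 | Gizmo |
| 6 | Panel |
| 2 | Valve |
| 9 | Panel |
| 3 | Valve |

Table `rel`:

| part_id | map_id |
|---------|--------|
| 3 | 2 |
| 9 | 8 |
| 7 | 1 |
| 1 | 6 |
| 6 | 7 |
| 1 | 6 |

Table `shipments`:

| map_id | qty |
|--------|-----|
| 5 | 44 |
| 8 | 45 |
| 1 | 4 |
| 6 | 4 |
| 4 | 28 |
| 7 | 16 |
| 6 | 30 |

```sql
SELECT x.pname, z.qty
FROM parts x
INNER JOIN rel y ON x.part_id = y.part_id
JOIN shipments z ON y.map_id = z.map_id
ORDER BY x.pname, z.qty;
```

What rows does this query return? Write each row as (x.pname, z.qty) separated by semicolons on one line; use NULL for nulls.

Step 1 — x INNER JOIN y on part_id → 4 row(s).
Then INNER JOIN `shipments z` on map_id: keep only rows whose y.map_id appears in z.

(Gizmo, 16); (Panel, 16); (Panel, 45)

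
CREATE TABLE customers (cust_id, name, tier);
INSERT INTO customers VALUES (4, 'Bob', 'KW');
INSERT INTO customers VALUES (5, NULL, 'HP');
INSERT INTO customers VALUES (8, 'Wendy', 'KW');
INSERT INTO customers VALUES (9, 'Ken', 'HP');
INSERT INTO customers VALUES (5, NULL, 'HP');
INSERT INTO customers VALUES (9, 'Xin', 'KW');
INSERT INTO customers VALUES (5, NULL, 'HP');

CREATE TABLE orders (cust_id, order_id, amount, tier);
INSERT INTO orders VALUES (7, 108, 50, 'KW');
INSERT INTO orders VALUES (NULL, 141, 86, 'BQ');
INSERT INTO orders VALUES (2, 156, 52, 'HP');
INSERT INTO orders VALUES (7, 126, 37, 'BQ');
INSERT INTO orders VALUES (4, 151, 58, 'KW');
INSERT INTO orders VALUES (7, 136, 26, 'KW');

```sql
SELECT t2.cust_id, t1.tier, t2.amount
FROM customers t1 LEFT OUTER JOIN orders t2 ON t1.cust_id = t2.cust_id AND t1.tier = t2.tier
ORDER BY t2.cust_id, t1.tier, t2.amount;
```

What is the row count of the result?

7

LEFT JOIN keeps every row from `customers`; unmatched rows get NULL for `orders`'s columns.
Matching on t1.cust_id = t2.cust_id AND t1.tier = t2.tier. A NULL in a compared column never satisfies the condition.
- cust_id=4, tier=KW: 1 matching t2 row(s), so 1 row(s) emitted.
- cust_id=5, tier=HP: no t2 row matches, row kept with t2 columns NULL.
- cust_id=8, tier=KW: no t2 row matches, row kept with t2 columns NULL.
- cust_id=9, tier=HP: no t2 row matches, row kept with t2 columns NULL.
- cust_id=5, tier=HP: no t2 row matches, row kept with t2 columns NULL.
- cust_id=9, tier=KW: no t2 row matches, row kept with t2 columns NULL.
- cust_id=5, tier=HP: no t2 row matches, row kept with t2 columns NULL.
Total: 1 matched + 6 padded = 7 rows.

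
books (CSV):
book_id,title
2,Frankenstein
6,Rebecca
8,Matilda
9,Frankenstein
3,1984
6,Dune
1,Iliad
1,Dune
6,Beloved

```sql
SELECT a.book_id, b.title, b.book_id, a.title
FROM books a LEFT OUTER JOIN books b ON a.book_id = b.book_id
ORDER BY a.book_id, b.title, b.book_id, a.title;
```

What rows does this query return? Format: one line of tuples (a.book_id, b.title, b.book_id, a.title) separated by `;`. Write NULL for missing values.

(1, Dune, 1, Dune); (1, Dune, 1, Iliad); (1, Iliad, 1, Dune); (1, Iliad, 1, Iliad); (2, Frankenstein, 2, Frankenstein); (3, 1984, 3, 1984); (6, Beloved, 6, Beloved); (6, Beloved, 6, Dune); (6, Beloved, 6, Rebecca); (6, Dune, 6, Beloved); (6, Dune, 6, Dune); (6, Dune, 6, Rebecca); (6, Rebecca, 6, Beloved); (6, Rebecca, 6, Dune); (6, Rebecca, 6, Rebecca); (8, Matilda, 8, Matilda); (9, Frankenstein, 9, Frankenstein)

LEFT JOIN keeps every row from `books a`; unmatched rows get NULL for `books b`'s columns.
Matching on a.book_id = b.book_id.
- a (book_id=2) pairs with 1 row(s) of b.
- a (book_id=6) pairs with 3 row(s) of b.
- a (book_id=8) pairs with 1 row(s) of b.
- a (book_id=9) pairs with 1 row(s) of b.
- a (book_id=3) pairs with 1 row(s) of b.
- a (book_id=6) pairs with 3 row(s) of b.
- a (book_id=1) pairs with 2 row(s) of b.
- a (book_id=1) pairs with 2 row(s) of b.
- a (book_id=6) pairs with 3 row(s) of b.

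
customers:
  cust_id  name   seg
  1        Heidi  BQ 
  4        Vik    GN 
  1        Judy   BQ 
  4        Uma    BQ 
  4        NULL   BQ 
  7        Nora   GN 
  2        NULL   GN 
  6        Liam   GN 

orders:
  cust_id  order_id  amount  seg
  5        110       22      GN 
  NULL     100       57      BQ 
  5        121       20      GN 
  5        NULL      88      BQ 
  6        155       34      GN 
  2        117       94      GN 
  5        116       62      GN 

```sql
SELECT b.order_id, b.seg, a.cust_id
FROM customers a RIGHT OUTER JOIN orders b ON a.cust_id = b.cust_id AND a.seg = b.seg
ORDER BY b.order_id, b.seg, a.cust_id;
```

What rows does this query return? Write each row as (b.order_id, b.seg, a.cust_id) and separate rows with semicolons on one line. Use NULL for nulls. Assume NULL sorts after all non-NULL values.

(100, BQ, NULL); (110, GN, NULL); (116, GN, NULL); (117, GN, 2); (121, GN, NULL); (155, GN, 6); (NULL, BQ, NULL)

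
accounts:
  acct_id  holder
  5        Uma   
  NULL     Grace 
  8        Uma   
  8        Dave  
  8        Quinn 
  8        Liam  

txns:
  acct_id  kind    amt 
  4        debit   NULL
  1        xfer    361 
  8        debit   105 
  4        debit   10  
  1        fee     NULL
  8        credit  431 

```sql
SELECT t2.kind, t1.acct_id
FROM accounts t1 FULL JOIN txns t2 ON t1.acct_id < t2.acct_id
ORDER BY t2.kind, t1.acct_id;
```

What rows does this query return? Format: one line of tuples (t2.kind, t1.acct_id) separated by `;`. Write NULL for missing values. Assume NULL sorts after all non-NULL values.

(credit, 5); (debit, 5); (debit, NULL); (debit, NULL); (fee, NULL); (xfer, NULL); (NULL, 8); (NULL, 8); (NULL, 8); (NULL, 8); (NULL, NULL)

FULL OUTER JOIN keeps every row from both sides; unmatched rows get NULL for the other side's columns.
Matching on t1.acct_id < t2.acct_id. A NULL in a compared column never satisfies the condition.
- t1[0] acct_id=5 → 2 match(es) in t2 → 2 row(s).
- t1[1] acct_id=NULL → no match; kept with NULLs on the t2 side.
- t1[2] acct_id=8 → no match; kept with NULLs on the t2 side.
- t1[3] acct_id=8 → no match; kept with NULLs on the t2 side.
- t1[4] acct_id=8 → no match; kept with NULLs on the t2 side.
- t1[5] acct_id=8 → no match; kept with NULLs on the t2 side.
- plus 4 unmatched t2 row(s), each kept with NULL t1 columns.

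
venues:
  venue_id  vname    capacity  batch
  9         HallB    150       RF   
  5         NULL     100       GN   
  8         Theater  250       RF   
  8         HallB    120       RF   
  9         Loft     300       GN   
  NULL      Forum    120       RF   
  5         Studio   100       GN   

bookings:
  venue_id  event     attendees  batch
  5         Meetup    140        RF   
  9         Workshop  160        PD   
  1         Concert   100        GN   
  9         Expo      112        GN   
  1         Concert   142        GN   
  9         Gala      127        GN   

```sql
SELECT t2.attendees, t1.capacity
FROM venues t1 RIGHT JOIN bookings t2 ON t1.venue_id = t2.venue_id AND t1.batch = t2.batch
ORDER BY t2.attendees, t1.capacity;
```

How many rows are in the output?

RIGHT JOIN keeps every row from `bookings`; unmatched rows get NULL for `venues`'s columns.
Matching on t1.venue_id = t2.venue_id AND t1.batch = t2.batch. A NULL in a compared column never satisfies the condition.
- t1 (venue_id=9, batch=RF) has no partner in t2.
- t1 (venue_id=5, batch=GN) has no partner in t2.
- t1 (venue_id=8, batch=RF) has no partner in t2.
- t1 (venue_id=8, batch=RF) has no partner in t2.
- t1 (venue_id=9, batch=GN) pairs with 2 row(s) of t2.
- t1 (venue_id=NULL, batch=RF) has no partner in t2.
- t1 (venue_id=5, batch=GN) has no partner in t2.
- plus 4 unmatched t2 row(s), each kept with NULL t1 columns.
Total: 2 matched + 4 padded = 6 rows.

6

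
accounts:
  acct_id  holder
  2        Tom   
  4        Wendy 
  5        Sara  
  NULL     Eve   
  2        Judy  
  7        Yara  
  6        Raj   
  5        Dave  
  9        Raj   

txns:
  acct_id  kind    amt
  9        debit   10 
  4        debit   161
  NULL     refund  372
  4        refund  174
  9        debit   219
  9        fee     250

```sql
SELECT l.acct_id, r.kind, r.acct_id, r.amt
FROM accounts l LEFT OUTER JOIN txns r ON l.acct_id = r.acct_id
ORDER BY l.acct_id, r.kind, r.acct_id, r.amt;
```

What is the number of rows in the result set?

12

LEFT JOIN keeps every row from `accounts`; unmatched rows get NULL for `txns`'s columns.
Matching on l.acct_id = r.acct_id. A NULL in a compared column never satisfies the condition.
- acct_id=2: no r row matches, row kept with r columns NULL.
- acct_id=4: 2 matching r row(s), so 2 row(s) emitted.
- acct_id=5: no r row matches, row kept with r columns NULL.
- acct_id=NULL: no r row matches, row kept with r columns NULL.
- acct_id=2: no r row matches, row kept with r columns NULL.
- acct_id=7: no r row matches, row kept with r columns NULL.
- acct_id=6: no r row matches, row kept with r columns NULL.
- acct_id=5: no r row matches, row kept with r columns NULL.
- acct_id=9: 3 matching r row(s), so 3 row(s) emitted.
Total: 5 matched + 7 padded = 12 rows.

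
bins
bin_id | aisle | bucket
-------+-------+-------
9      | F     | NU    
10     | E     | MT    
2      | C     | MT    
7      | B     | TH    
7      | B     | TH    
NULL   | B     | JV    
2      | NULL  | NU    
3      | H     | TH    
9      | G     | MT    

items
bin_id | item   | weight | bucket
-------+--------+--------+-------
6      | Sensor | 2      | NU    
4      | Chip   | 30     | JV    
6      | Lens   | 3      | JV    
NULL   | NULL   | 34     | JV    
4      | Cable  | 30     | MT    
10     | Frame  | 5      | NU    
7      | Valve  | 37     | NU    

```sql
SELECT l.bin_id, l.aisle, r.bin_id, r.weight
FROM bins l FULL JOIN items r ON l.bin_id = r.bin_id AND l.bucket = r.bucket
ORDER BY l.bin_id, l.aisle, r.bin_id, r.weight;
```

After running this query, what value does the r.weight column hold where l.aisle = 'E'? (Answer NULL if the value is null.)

NULL

FULL OUTER JOIN keeps every row from both sides; unmatched rows get NULL for the other side's columns.
Matching on l.bin_id = r.bin_id AND l.bucket = r.bucket. A NULL in a compared column never satisfies the condition.
- l (bin_id=9, bucket=NU) has no partner → padded with NULL.
- l (bin_id=10, bucket=MT) has no partner → padded with NULL.
- l (bin_id=2, bucket=MT) has no partner → padded with NULL.
- l (bin_id=7, bucket=TH) has no partner → padded with NULL.
- l (bin_id=7, bucket=TH) has no partner → padded with NULL.
- l (bin_id=NULL, bucket=JV) has no partner → padded with NULL.
- l (bin_id=2, bucket=NU) has no partner → padded with NULL.
- l (bin_id=3, bucket=TH) has no partner → padded with NULL.
- l (bin_id=9, bucket=MT) has no partner → padded with NULL.
- 7 row(s) from r found no l partner → padded with NULL.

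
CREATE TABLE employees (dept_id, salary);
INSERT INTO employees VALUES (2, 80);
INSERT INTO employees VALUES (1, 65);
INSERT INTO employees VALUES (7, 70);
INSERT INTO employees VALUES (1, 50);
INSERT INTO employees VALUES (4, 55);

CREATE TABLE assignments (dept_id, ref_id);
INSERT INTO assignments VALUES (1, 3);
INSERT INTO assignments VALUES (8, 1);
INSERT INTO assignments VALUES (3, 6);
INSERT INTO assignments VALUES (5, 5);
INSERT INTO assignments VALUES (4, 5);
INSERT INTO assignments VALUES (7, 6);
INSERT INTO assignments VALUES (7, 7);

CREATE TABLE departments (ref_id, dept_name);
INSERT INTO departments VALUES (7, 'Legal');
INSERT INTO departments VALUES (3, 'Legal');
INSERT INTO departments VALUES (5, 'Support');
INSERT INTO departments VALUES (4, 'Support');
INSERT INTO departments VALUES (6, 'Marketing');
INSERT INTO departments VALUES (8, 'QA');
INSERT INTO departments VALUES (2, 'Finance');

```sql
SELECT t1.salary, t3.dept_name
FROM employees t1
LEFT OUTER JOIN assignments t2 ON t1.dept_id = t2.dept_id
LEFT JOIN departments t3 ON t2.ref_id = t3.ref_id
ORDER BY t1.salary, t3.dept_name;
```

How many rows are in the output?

6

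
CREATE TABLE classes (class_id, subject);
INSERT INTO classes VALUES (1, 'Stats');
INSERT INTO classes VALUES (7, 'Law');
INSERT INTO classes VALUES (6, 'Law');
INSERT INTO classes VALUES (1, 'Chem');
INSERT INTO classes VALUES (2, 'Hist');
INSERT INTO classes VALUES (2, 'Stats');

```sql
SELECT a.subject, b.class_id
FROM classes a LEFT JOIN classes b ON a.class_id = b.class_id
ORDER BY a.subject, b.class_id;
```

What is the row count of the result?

10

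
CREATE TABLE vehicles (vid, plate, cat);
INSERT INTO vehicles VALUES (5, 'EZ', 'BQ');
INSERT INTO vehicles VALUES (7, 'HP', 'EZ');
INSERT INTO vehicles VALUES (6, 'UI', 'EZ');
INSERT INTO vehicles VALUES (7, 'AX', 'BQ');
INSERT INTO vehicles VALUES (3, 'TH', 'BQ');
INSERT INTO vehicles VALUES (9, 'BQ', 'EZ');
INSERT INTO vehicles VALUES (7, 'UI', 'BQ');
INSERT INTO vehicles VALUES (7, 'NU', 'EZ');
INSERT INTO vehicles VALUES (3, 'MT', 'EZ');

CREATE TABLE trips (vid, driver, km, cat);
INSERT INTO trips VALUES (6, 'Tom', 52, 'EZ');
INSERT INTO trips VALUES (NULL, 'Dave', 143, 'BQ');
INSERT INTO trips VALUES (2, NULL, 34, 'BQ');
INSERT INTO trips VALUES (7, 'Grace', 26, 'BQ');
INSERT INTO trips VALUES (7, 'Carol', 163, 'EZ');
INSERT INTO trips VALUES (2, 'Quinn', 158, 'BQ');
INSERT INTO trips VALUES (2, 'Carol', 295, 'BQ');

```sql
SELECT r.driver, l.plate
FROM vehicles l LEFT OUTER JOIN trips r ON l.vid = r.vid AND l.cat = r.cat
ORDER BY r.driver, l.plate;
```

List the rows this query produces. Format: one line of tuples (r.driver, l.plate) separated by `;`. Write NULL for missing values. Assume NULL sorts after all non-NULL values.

LEFT JOIN keeps every row from `vehicles`; unmatched rows get NULL for `trips`'s columns.
Matching on l.vid = r.vid AND l.cat = r.cat. A NULL in a compared column never satisfies the condition.
Matched pairs: 5; unmatched l rows kept: 4.

(Carol, HP); (Carol, NU); (Grace, AX); (Grace, UI); (Tom, UI); (NULL, BQ); (NULL, EZ); (NULL, MT); (NULL, TH)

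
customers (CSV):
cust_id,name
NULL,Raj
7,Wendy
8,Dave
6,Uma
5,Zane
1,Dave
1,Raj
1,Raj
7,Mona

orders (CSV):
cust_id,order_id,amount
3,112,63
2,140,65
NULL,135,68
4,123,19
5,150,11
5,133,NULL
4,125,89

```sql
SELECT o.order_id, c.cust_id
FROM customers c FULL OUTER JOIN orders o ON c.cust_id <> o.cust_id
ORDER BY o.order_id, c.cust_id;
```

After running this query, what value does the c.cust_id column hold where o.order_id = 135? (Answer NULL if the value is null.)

FULL OUTER JOIN keeps every row from both sides; unmatched rows get NULL for the other side's columns.
Matching on c.cust_id <> o.cust_id. A NULL in a compared column never satisfies the condition.
Matched pairs: 46; unmatched c rows kept: 1; unmatched o rows kept: 1.

NULL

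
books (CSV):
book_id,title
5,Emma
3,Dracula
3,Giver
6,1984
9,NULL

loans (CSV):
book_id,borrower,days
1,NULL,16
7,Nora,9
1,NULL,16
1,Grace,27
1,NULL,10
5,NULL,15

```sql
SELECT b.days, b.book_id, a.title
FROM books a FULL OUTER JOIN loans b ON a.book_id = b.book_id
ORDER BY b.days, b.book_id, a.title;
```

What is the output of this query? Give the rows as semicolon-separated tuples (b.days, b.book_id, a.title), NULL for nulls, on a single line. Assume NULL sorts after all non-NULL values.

(9, 7, NULL); (10, 1, NULL); (15, 5, Emma); (16, 1, NULL); (16, 1, NULL); (27, 1, NULL); (NULL, NULL, 1984); (NULL, NULL, Dracula); (NULL, NULL, Giver); (NULL, NULL, NULL)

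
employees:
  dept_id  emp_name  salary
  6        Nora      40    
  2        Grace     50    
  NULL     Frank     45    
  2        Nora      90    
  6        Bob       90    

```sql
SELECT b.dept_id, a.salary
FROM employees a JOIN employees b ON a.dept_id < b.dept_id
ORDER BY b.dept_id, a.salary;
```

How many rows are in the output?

4

INNER JOIN keeps only pairs where the ON condition holds.
Matching on a.dept_id < b.dept_id. A NULL in a compared column never satisfies the condition.
- dept_id=6: no matching b row, dropped.
- dept_id=2: 2 matching b row(s), so 2 row(s) emitted.
- dept_id=NULL: no matching b row, dropped.
- dept_id=2: 2 matching b row(s), so 2 row(s) emitted.
- dept_id=6: no matching b row, dropped.
Total: 4 rows.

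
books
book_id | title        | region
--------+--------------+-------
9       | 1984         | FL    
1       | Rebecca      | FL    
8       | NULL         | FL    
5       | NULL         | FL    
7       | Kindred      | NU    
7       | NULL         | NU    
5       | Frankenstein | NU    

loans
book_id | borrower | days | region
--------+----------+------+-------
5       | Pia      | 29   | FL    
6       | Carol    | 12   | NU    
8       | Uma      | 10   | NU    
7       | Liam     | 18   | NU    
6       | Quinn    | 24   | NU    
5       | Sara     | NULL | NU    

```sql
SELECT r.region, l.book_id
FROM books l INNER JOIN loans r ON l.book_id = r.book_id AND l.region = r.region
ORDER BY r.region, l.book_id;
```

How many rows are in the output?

INNER JOIN keeps only pairs where the ON condition holds.
Matching on l.book_id = r.book_id AND l.region = r.region.
- l row (book_id=9, region=FL): no match → dropped.
- l row (book_id=1, region=FL): no match → dropped.
- l row (book_id=8, region=FL): no match → dropped.
- l row (book_id=5, region=FL): matches 1 r row(s) → 1 output row(s).
- l row (book_id=7, region=NU): matches 1 r row(s) → 1 output row(s).
- l row (book_id=7, region=NU): matches 1 r row(s) → 1 output row(s).
- l row (book_id=5, region=NU): matches 1 r row(s) → 1 output row(s).
Total: 4 rows.

4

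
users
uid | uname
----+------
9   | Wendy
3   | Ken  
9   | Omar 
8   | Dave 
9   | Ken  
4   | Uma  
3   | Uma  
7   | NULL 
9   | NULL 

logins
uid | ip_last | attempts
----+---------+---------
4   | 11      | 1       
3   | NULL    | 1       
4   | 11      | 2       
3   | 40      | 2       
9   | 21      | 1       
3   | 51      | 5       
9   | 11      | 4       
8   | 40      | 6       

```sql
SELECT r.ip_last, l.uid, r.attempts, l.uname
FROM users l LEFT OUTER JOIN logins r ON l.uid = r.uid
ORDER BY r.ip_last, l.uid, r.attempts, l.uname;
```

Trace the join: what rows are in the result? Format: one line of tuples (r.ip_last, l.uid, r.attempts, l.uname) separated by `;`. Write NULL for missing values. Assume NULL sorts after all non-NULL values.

LEFT JOIN keeps every row from `users`; unmatched rows get NULL for `logins`'s columns.
Matching on l.uid = r.uid.
Matched pairs: 17; unmatched l rows kept: 1.

(11, 4, 1, Uma); (11, 4, 2, Uma); (11, 9, 4, Ken); (11, 9, 4, Omar); (11, 9, 4, Wendy); (11, 9, 4, NULL); (21, 9, 1, Ken); (21, 9, 1, Omar); (21, 9, 1, Wendy); (21, 9, 1, NULL); (40, 3, 2, Ken); (40, 3, 2, Uma); (40, 8, 6, Dave); (51, 3, 5, Ken); (51, 3, 5, Uma); (NULL, 3, 1, Ken); (NULL, 3, 1, Uma); (NULL, 7, NULL, NULL)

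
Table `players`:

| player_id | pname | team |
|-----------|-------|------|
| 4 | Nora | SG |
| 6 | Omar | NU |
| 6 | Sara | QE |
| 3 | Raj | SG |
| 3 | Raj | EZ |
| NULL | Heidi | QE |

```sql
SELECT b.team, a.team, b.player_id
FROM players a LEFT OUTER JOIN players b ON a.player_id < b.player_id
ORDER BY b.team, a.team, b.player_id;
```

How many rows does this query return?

11

LEFT JOIN keeps every row from `players a`; unmatched rows get NULL for `players b`'s columns.
Matching on a.player_id < b.player_id. A NULL in a compared column never satisfies the condition.
- a (player_id=4) pairs with 2 row(s) of b.
- a (player_id=6) has no partner → padded with NULL.
- a (player_id=6) has no partner → padded with NULL.
- a (player_id=3) pairs with 3 row(s) of b.
- a (player_id=3) pairs with 3 row(s) of b.
- a (player_id=NULL) has no partner → padded with NULL.
Total: 8 matched + 3 padded = 11 rows.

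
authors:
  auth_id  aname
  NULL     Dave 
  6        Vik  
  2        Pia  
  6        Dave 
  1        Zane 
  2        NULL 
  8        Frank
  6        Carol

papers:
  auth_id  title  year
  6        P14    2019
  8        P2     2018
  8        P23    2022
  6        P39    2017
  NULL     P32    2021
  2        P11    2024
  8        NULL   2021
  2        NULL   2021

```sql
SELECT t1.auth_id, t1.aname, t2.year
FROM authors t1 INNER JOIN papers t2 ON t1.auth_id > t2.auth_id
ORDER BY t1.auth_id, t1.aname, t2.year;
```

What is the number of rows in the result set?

INNER JOIN keeps only pairs where the ON condition holds.
Matching on t1.auth_id > t2.auth_id. A NULL in a compared column never satisfies the condition.
- t1 row (auth_id=NULL): no match → dropped.
- t1 row (auth_id=6): matches 2 t2 row(s) → 2 output row(s).
- t1 row (auth_id=2): no match → dropped.
- t1 row (auth_id=6): matches 2 t2 row(s) → 2 output row(s).
- t1 row (auth_id=1): no match → dropped.
- t1 row (auth_id=2): no match → dropped.
- t1 row (auth_id=8): matches 4 t2 row(s) → 4 output row(s).
- t1 row (auth_id=6): matches 2 t2 row(s) → 2 output row(s).
Total: 10 rows.

10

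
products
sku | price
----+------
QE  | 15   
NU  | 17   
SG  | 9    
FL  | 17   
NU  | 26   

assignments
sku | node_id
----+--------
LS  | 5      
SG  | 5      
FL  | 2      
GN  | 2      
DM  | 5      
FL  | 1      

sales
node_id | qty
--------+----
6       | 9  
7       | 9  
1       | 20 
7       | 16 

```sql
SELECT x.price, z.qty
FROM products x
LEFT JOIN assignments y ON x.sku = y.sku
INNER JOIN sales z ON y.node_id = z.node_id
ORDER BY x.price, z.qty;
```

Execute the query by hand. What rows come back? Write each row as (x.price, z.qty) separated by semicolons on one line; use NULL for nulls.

Evaluate left to right. First `products x LEFT JOIN assignments y` on sku: 6 row(s).
Then INNER JOIN `sales z` on node_id: keep only rows whose y.node_id appears in z.

(17, 20)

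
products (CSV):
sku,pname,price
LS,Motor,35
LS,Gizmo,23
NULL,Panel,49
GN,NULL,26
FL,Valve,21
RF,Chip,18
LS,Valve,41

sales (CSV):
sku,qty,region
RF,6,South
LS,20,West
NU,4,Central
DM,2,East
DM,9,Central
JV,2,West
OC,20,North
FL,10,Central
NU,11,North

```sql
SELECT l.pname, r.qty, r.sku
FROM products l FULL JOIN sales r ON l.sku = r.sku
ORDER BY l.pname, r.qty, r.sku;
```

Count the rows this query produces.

13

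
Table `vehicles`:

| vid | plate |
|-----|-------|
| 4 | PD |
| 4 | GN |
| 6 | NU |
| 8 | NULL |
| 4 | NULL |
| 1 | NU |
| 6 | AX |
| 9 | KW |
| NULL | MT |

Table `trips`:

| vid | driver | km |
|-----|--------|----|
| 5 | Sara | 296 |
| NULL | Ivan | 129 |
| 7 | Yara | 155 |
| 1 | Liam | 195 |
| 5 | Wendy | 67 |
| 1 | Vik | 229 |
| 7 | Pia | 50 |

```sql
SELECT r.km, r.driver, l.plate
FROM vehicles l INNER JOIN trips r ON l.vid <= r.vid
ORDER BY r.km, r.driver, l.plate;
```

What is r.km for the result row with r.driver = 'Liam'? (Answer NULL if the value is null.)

INNER JOIN keeps only pairs where the ON condition holds.
Matching on l.vid <= r.vid. A NULL in a compared column never satisfies the condition.
- l[0] vid=4 → 4 match(es) in r → 4 row(s).
- l[1] vid=4 → 4 match(es) in r → 4 row(s).
- l[2] vid=6 → 2 match(es) in r → 2 row(s).
- l[3] vid=8 → no match; dropped.
- l[4] vid=4 → 4 match(es) in r → 4 row(s).
- l[5] vid=1 → 6 match(es) in r → 6 row(s).
- l[6] vid=6 → 2 match(es) in r → 2 row(s).
- l[7] vid=9 → no match; dropped.
- l[8] vid=NULL → no match; dropped.

195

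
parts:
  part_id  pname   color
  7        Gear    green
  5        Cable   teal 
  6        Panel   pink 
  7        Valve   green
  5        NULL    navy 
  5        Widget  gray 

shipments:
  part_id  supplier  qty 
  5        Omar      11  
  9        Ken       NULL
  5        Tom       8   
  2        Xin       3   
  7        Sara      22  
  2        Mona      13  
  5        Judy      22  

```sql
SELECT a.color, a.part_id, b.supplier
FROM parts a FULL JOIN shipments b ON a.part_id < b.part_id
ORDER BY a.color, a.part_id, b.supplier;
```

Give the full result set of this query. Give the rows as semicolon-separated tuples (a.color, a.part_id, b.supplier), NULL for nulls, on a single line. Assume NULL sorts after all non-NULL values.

FULL OUTER JOIN keeps every row from both sides; unmatched rows get NULL for the other side's columns.
Matching on a.part_id < b.part_id.
Matched pairs: 10; unmatched a rows kept: 0; unmatched b rows kept: 5.

(gray, 5, Ken); (gray, 5, Sara); (green, 7, Ken); (green, 7, Ken); (navy, 5, Ken); (navy, 5, Sara); (pink, 6, Ken); (pink, 6, Sara); (teal, 5, Ken); (teal, 5, Sara); (NULL, NULL, Judy); (NULL, NULL, Mona); (NULL, NULL, Omar); (NULL, NULL, Tom); (NULL, NULL, Xin)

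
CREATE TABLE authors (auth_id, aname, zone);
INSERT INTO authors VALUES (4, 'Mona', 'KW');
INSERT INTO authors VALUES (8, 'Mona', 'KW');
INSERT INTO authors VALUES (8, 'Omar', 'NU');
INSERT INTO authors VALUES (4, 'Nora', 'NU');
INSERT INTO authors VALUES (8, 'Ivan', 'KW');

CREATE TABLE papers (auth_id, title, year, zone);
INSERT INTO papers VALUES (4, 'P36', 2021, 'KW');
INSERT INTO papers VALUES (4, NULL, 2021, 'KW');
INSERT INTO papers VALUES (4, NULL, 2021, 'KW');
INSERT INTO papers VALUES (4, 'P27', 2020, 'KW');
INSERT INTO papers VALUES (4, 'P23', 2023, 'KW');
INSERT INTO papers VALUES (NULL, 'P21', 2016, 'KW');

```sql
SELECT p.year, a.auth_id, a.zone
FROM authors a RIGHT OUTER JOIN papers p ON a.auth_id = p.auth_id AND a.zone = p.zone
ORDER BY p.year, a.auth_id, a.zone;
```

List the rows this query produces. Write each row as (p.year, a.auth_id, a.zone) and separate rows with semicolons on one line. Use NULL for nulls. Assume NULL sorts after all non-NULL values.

(2016, NULL, NULL); (2020, 4, KW); (2021, 4, KW); (2021, 4, KW); (2021, 4, KW); (2023, 4, KW)

RIGHT JOIN keeps every row from `papers`; unmatched rows get NULL for `authors`'s columns.
Matching on a.auth_id = p.auth_id AND a.zone = p.zone. A NULL in a compared column never satisfies the condition.
- a (auth_id=4, zone=KW) pairs with 5 row(s) of p.
- a (auth_id=8, zone=KW) has no partner in p.
- a (auth_id=8, zone=NU) has no partner in p.
- a (auth_id=4, zone=NU) has no partner in p.
- a (auth_id=8, zone=KW) has no partner in p.
- plus 1 unmatched p row(s), each kept with NULL a columns.
After projecting and ordering:
p.year | a.auth_id | a.zone
2016 | NULL | NULL
2020 | 4 | KW
2021 | 4 | KW
2021 | 4 | KW
2021 | 4 | KW
2023 | 4 | KW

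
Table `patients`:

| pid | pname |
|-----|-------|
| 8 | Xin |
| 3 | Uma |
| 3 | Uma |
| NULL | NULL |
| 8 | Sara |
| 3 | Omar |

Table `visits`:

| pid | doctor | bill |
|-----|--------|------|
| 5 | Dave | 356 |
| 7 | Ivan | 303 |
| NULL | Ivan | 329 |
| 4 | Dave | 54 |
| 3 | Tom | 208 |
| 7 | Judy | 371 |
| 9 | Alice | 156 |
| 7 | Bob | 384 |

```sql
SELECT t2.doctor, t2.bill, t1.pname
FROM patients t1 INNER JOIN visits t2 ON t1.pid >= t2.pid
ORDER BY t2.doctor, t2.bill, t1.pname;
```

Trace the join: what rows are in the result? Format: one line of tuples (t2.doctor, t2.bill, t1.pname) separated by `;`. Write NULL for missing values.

INNER JOIN keeps only pairs where the ON condition holds.
Matching on t1.pid >= t2.pid. A NULL in a compared column never satisfies the condition.
- t1 (pid=8) pairs with 6 row(s) of t2.
- t1 (pid=3) pairs with 1 row(s) of t2.
- t1 (pid=3) pairs with 1 row(s) of t2.
- t1 (pid=NULL) has no partner → excluded.
- t1 (pid=8) pairs with 6 row(s) of t2.
- t1 (pid=3) pairs with 1 row(s) of t2.

(Bob, 384, Sara); (Bob, 384, Xin); (Dave, 54, Sara); (Dave, 54, Xin); (Dave, 356, Sara); (Dave, 356, Xin); (Ivan, 303, Sara); (Ivan, 303, Xin); (Judy, 371, Sara); (Judy, 371, Xin); (Tom, 208, Omar); (Tom, 208, Sara); (Tom, 208, Uma); (Tom, 208, Uma); (Tom, 208, Xin)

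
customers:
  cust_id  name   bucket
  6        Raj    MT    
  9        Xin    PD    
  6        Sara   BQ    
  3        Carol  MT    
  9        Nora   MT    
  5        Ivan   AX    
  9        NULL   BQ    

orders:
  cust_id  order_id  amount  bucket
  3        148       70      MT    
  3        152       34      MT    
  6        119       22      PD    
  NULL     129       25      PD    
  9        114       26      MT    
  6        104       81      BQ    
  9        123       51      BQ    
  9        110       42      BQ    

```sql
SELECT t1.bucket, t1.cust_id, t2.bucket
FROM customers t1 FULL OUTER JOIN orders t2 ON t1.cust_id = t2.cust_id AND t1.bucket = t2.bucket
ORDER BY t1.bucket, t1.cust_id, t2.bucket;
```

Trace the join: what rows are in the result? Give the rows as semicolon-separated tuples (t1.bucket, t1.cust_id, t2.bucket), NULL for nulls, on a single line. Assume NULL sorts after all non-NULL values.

(AX, 5, NULL); (BQ, 6, BQ); (BQ, 9, BQ); (BQ, 9, BQ); (MT, 3, MT); (MT, 3, MT); (MT, 6, NULL); (MT, 9, MT); (PD, 9, NULL); (NULL, NULL, PD); (NULL, NULL, PD)

FULL OUTER JOIN keeps every row from both sides; unmatched rows get NULL for the other side's columns.
Matching on t1.cust_id = t2.cust_id AND t1.bucket = t2.bucket. A NULL in a compared column never satisfies the condition.
Matched pairs: 6; unmatched t1 rows kept: 3; unmatched t2 rows kept: 2.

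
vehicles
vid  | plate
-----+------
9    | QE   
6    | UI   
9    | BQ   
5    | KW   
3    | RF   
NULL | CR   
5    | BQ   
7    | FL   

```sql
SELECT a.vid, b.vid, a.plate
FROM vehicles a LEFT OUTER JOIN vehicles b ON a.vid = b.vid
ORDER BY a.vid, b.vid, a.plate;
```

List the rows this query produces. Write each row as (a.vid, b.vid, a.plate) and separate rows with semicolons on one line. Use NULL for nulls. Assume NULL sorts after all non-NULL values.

(3, 3, RF); (5, 5, BQ); (5, 5, BQ); (5, 5, KW); (5, 5, KW); (6, 6, UI); (7, 7, FL); (9, 9, BQ); (9, 9, BQ); (9, 9, QE); (9, 9, QE); (NULL, NULL, CR)

LEFT JOIN keeps every row from `vehicles a`; unmatched rows get NULL for `vehicles b`'s columns.
Matching on a.vid = b.vid. A NULL in a compared column never satisfies the condition.
- a row (vid=9): matches 2 b row(s) → 2 output row(s).
- a row (vid=6): matches 1 b row(s) → 1 output row(s).
- a row (vid=9): matches 2 b row(s) → 2 output row(s).
- a row (vid=5): matches 2 b row(s) → 2 output row(s).
- a row (vid=3): matches 1 b row(s) → 1 output row(s).
- a row (vid=NULL): no match → kept, b columns NULL.
- a row (vid=5): matches 2 b row(s) → 2 output row(s).
- a row (vid=7): matches 1 b row(s) → 1 output row(s).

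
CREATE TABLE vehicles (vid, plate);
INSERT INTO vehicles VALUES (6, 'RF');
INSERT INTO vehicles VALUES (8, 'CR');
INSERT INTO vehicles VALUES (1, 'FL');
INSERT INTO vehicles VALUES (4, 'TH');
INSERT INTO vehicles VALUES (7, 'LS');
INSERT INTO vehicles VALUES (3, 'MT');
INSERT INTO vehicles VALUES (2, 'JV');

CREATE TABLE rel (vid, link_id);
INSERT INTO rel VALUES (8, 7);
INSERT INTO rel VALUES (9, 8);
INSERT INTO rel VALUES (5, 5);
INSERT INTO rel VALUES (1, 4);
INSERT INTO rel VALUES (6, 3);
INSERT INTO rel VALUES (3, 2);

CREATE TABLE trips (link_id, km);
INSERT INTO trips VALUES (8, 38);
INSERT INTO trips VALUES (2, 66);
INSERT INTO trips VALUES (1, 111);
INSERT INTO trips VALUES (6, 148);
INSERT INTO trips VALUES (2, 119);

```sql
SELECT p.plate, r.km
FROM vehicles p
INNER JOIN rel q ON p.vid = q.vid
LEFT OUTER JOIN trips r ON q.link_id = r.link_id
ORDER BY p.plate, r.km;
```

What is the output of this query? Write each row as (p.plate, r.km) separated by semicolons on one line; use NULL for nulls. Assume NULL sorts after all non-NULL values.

Joins associate left-to-right: vehicles INNER JOIN rel on vid gives 4 intermediate row(s).
Then LEFT JOIN `trips r` on link_id: each of those 4 rows is kept; rows whose q.link_id has no match in r get NULL for r's columns.

(CR, NULL); (FL, NULL); (MT, 66); (MT, 119); (RF, NULL)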